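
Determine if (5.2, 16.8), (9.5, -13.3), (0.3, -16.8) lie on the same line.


Cross product: (9.5-5.2)*((-16.8)-16.8) - ((-13.3)-16.8)*(0.3-5.2)
= -291.97

No, not collinear


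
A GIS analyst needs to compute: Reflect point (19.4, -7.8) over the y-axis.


Reflection over y-axis: (x,y) -> (-x,y)
(19.4, -7.8) -> (-19.4, -7.8)

(-19.4, -7.8)


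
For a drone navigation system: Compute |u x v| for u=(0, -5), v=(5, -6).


|u x v| = |0*(-6) - (-5)*5|
= |0 - (-25)| = 25

25


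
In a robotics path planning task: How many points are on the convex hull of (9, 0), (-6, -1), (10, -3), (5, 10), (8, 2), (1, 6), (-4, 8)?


Convex hull vertices (CCW): (-6, -1), (10, -3), (9, 0), (5, 10), (-4, 8)
Count = 5

5


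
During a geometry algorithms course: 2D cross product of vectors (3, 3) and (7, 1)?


u x v = u_x*v_y - u_y*v_x = 3*1 - 3*7
= 3 - 21 = -18

-18


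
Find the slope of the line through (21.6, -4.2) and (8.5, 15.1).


slope = (y2-y1)/(x2-x1) = (15.1-(-4.2))/(8.5-21.6) = 19.3/(-13.1) = -1.4733

-1.4733


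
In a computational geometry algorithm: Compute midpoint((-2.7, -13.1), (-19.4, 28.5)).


M = (((-2.7)+(-19.4))/2, ((-13.1)+28.5)/2)
= (-11.05, 7.7)

(-11.05, 7.7)


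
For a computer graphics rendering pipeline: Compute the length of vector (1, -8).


|u| = sqrt(1^2 + (-8)^2) = sqrt(65) = 8.0623

8.0623


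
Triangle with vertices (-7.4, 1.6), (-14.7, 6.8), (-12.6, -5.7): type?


Side lengths squared: AB^2=80.33, BC^2=160.66, CA^2=80.33
Sorted: [80.33, 80.33, 160.66]
By sides: Isosceles, By angles: Right

Isosceles, Right


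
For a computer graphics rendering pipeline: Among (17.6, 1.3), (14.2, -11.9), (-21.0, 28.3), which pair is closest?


d(P0,P1) = 13.6308, d(P0,P2) = 47.1058, d(P1,P2) = 53.4329
Closest: P0 and P1

Closest pair: (17.6, 1.3) and (14.2, -11.9), distance = 13.6308


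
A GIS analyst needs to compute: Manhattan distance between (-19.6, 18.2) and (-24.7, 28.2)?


|(-19.6)-(-24.7)| + |18.2-28.2| = 5.1 + 10 = 15.1

15.1


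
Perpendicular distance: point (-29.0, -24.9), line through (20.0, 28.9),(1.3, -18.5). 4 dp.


|cross product| = 1316.54
|line direction| = sqrt(2596.45) = 50.9554
Distance = 1316.54/sqrt(2596.45) = 25.8371

25.8371


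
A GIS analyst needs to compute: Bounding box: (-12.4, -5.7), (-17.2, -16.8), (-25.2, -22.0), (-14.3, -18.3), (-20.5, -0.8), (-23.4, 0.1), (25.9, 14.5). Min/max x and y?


x range: [-25.2, 25.9]
y range: [-22, 14.5]
Bounding box: (-25.2,-22) to (25.9,14.5)

(-25.2,-22) to (25.9,14.5)


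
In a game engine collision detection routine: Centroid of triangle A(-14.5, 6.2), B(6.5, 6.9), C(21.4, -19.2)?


Centroid = ((x_A+x_B+x_C)/3, (y_A+y_B+y_C)/3)
= (((-14.5)+6.5+21.4)/3, (6.2+6.9+(-19.2))/3)
= (4.4667, -2.0333)

(4.4667, -2.0333)


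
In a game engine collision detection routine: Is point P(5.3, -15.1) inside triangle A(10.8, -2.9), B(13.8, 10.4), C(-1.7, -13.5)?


Cross products: AB x AP = 36.55, BC x BP = 192.1, CA x CP = -94.2
All same sign? no

No, outside


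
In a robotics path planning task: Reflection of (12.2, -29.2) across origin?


Reflection over origin: (x,y) -> (-x,-y)
(12.2, -29.2) -> (-12.2, 29.2)

(-12.2, 29.2)


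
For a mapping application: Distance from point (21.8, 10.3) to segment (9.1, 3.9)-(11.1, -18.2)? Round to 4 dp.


Project P onto AB: t = 0 (clamped to [0,1])
Closest point on segment: (9.1, 3.9)
Distance: 14.2215

14.2215


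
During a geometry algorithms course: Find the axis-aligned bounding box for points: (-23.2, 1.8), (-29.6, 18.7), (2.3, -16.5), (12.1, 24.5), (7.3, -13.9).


x range: [-29.6, 12.1]
y range: [-16.5, 24.5]
Bounding box: (-29.6,-16.5) to (12.1,24.5)

(-29.6,-16.5) to (12.1,24.5)


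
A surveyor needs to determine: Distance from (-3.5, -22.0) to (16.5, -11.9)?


dx=20, dy=10.1
d^2 = 20^2 + 10.1^2 = 502.01
d = sqrt(502.01) = 22.4056

22.4056


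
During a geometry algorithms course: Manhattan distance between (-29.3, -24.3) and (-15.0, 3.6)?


|(-29.3)-(-15)| + |(-24.3)-3.6| = 14.3 + 27.9 = 42.2

42.2


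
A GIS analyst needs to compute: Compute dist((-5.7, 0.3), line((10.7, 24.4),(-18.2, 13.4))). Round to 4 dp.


|cross product| = 516.09
|line direction| = sqrt(956.21) = 30.9226
Distance = 516.09/sqrt(956.21) = 16.6897

16.6897


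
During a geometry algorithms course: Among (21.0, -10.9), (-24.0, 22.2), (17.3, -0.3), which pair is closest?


d(P0,P1) = 55.8624, d(P0,P2) = 11.2272, d(P1,P2) = 47.0313
Closest: P0 and P2

Closest pair: (21.0, -10.9) and (17.3, -0.3), distance = 11.2272


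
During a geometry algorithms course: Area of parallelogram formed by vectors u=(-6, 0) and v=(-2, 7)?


|u x v| = |(-6)*7 - 0*(-2)|
= |(-42) - 0| = 42

42


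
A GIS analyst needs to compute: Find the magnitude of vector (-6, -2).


|u| = sqrt((-6)^2 + (-2)^2) = sqrt(40) = 6.3246

6.3246


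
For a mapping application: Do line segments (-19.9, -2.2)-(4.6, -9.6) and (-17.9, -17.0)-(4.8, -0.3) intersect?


Cross products: d1=369.36, d2=-207.77, d3=-347.8, d4=229.33
d1*d2 < 0 and d3*d4 < 0? yes

Yes, they intersect


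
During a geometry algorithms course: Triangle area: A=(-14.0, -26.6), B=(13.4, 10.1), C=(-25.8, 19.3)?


Area = |x_A(y_B-y_C) + x_B(y_C-y_A) + x_C(y_A-y_B)|/2
= |128.8 + 615.06 + 946.86|/2
= 1690.72/2 = 845.36

845.36


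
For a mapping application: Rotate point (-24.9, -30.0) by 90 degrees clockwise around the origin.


90° CW: (x,y) -> (y, -x)
(-24.9,-30) -> (-30, 24.9)

(-30, 24.9)


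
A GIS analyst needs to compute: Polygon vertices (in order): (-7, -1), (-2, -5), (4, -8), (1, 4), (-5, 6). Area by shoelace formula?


Shoelace sum: ((-7)*(-5) - (-2)*(-1)) + ((-2)*(-8) - 4*(-5)) + (4*4 - 1*(-8)) + (1*6 - (-5)*4) + ((-5)*(-1) - (-7)*6)
= 166
Area = |166|/2 = 83

83


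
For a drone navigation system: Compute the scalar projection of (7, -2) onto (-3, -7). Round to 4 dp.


u.v = -7, |v| = sqrt(58) = 7.6158
Scalar projection = u.v / |v| = -7 / sqrt(58) = -0.9191

-0.9191


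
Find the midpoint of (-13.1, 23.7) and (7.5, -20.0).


M = (((-13.1)+7.5)/2, (23.7+(-20))/2)
= (-2.8, 1.85)

(-2.8, 1.85)


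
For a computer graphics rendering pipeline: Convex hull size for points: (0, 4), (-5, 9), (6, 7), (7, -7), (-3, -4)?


Convex hull vertices (CCW): (-5, 9), (-3, -4), (7, -7), (6, 7)
Count = 4

4


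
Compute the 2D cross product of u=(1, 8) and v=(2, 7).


u x v = u_x*v_y - u_y*v_x = 1*7 - 8*2
= 7 - 16 = -9

-9


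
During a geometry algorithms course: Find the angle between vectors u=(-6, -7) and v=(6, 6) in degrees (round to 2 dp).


u.v = -78, |u| = sqrt(85) = 9.2195, |v| = sqrt(72) = 8.4853
cos(theta) = u.v/(|u||v|) = -78/sqrt(6120) = -0.997054
theta = acos(-0.997054) = 175.6 degrees

175.6 degrees


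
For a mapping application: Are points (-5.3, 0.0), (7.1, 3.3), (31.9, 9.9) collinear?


Cross product: (7.1-(-5.3))*(9.9-0) - (3.3-0)*(31.9-(-5.3))
= 0

Yes, collinear


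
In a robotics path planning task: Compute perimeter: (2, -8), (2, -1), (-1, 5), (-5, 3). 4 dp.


Sides: (2, -8)->(2, -1): sqrt(49) = 7, (2, -1)->(-1, 5): sqrt(45) = 6.708204, (-1, 5)->(-5, 3): sqrt(20) = 4.472136, (-5, 3)->(2, -8): sqrt(170) = 13.038405
Sum = 31.218745
Perimeter = 31.2187

31.2187


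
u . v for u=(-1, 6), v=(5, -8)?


u . v = u_x*v_x + u_y*v_y = (-1)*5 + 6*(-8)
= (-5) + (-48) = -53

-53


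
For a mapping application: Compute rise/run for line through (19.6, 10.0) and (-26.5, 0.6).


slope = (y2-y1)/(x2-x1) = (0.6-10)/((-26.5)-19.6) = (-9.4)/(-46.1) = 0.2039

0.2039


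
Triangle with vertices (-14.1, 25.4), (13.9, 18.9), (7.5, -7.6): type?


Side lengths squared: AB^2=826.25, BC^2=743.21, CA^2=1555.56
Sorted: [743.21, 826.25, 1555.56]
By sides: Scalene, By angles: Acute

Scalene, Acute


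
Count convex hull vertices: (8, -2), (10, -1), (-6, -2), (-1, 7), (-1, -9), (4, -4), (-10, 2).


Convex hull vertices (CCW): (-10, 2), (-1, -9), (10, -1), (-1, 7)
Count = 4

4


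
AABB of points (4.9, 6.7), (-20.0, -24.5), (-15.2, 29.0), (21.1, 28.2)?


x range: [-20, 21.1]
y range: [-24.5, 29]
Bounding box: (-20,-24.5) to (21.1,29)

(-20,-24.5) to (21.1,29)


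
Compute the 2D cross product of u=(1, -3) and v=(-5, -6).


u x v = u_x*v_y - u_y*v_x = 1*(-6) - (-3)*(-5)
= (-6) - 15 = -21

-21


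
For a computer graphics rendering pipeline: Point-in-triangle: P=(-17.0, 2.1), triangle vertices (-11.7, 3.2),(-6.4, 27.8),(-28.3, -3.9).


Cross products: AB x AP = 124.55, BC x BP = 226.81, CA x CP = 19.37
All same sign? yes

Yes, inside


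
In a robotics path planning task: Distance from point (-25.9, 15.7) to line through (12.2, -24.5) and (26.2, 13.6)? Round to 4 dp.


|cross product| = 2014.41
|line direction| = sqrt(1647.61) = 40.5908
Distance = 2014.41/sqrt(1647.61) = 49.6273

49.6273


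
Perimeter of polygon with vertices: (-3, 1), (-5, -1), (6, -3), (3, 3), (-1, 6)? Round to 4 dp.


Sides: (-3, 1)->(-5, -1): sqrt(8) = 2.828427, (-5, -1)->(6, -3): sqrt(125) = 11.18034, (6, -3)->(3, 3): sqrt(45) = 6.708204, (3, 3)->(-1, 6): sqrt(25) = 5, (-1, 6)->(-3, 1): sqrt(29) = 5.385165
Sum = 31.102136
Perimeter = 31.1021

31.1021


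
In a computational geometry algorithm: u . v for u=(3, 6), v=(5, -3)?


u . v = u_x*v_x + u_y*v_y = 3*5 + 6*(-3)
= 15 + (-18) = -3

-3


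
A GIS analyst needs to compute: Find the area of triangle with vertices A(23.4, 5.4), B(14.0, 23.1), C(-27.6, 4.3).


Area = |x_A(y_B-y_C) + x_B(y_C-y_A) + x_C(y_A-y_B)|/2
= |439.92 + (-15.4) + 488.52|/2
= 913.04/2 = 456.52

456.52


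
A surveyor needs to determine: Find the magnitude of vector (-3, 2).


|u| = sqrt((-3)^2 + 2^2) = sqrt(13) = 3.6056

3.6056


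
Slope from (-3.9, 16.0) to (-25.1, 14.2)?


slope = (y2-y1)/(x2-x1) = (14.2-16)/((-25.1)-(-3.9)) = (-1.8)/(-21.2) = 0.0849

0.0849


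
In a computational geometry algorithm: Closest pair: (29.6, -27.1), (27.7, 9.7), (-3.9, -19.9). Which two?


d(P0,P1) = 36.849, d(P0,P2) = 34.265, d(P1,P2) = 43.298
Closest: P0 and P2

Closest pair: (29.6, -27.1) and (-3.9, -19.9), distance = 34.265


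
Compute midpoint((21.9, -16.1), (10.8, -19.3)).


M = ((21.9+10.8)/2, ((-16.1)+(-19.3))/2)
= (16.35, -17.7)

(16.35, -17.7)


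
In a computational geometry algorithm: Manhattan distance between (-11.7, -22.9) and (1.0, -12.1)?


|(-11.7)-1| + |(-22.9)-(-12.1)| = 12.7 + 10.8 = 23.5

23.5


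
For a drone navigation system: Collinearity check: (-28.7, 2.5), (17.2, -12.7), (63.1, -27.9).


Cross product: (17.2-(-28.7))*((-27.9)-2.5) - ((-12.7)-2.5)*(63.1-(-28.7))
= 0

Yes, collinear


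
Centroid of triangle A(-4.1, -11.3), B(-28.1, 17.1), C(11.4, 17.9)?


Centroid = ((x_A+x_B+x_C)/3, (y_A+y_B+y_C)/3)
= (((-4.1)+(-28.1)+11.4)/3, ((-11.3)+17.1+17.9)/3)
= (-6.9333, 7.9)

(-6.9333, 7.9)


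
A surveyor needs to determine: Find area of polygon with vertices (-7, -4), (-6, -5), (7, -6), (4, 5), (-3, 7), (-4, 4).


Shoelace sum: ((-7)*(-5) - (-6)*(-4)) + ((-6)*(-6) - 7*(-5)) + (7*5 - 4*(-6)) + (4*7 - (-3)*5) + ((-3)*4 - (-4)*7) + ((-4)*(-4) - (-7)*4)
= 244
Area = |244|/2 = 122

122


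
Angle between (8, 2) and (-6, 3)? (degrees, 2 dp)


u.v = -42, |u| = sqrt(68) = 8.2462, |v| = sqrt(45) = 6.7082
cos(theta) = u.v/(|u||v|) = -42/sqrt(3060) = -0.759257
theta = acos(-0.759257) = 139.4 degrees

139.4 degrees


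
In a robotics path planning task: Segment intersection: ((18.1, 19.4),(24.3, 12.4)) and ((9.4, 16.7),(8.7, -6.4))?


Cross products: d1=199.08, d2=347.2, d3=-77.64, d4=-225.76
d1*d2 < 0 and d3*d4 < 0? no

No, they don't intersect


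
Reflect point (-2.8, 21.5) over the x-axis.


Reflection over x-axis: (x,y) -> (x,-y)
(-2.8, 21.5) -> (-2.8, -21.5)

(-2.8, -21.5)


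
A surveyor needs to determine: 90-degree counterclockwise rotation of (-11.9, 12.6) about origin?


90° CCW: (x,y) -> (-y, x)
(-11.9,12.6) -> (-12.6, -11.9)

(-12.6, -11.9)


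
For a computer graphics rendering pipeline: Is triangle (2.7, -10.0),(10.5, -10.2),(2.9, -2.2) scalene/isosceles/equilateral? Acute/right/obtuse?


Side lengths squared: AB^2=60.88, BC^2=121.76, CA^2=60.88
Sorted: [60.88, 60.88, 121.76]
By sides: Isosceles, By angles: Right

Isosceles, Right


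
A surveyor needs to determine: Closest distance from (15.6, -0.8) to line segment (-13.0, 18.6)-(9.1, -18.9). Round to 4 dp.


Project P onto AB: t = 0.7176 (clamped to [0,1])
Closest point on segment: (2.8584, -8.309)
Distance: 14.7897

14.7897


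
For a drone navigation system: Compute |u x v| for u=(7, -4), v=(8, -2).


|u x v| = |7*(-2) - (-4)*8|
= |(-14) - (-32)| = 18

18


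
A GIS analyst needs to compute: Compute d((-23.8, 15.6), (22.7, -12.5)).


dx=46.5, dy=-28.1
d^2 = 46.5^2 + (-28.1)^2 = 2951.86
d = sqrt(2951.86) = 54.331

54.331


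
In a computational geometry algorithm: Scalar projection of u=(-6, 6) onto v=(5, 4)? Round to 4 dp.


u.v = -6, |v| = sqrt(41) = 6.4031
Scalar projection = u.v / |v| = -6 / sqrt(41) = -0.937

-0.937


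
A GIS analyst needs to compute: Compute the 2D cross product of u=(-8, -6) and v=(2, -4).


u x v = u_x*v_y - u_y*v_x = (-8)*(-4) - (-6)*2
= 32 - (-12) = 44

44


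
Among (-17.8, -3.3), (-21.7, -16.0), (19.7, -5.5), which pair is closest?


d(P0,P1) = 13.2853, d(P0,P2) = 37.5645, d(P1,P2) = 42.7108
Closest: P0 and P1

Closest pair: (-17.8, -3.3) and (-21.7, -16.0), distance = 13.2853


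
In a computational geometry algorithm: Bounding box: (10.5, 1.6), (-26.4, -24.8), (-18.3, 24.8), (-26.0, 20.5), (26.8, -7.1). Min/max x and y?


x range: [-26.4, 26.8]
y range: [-24.8, 24.8]
Bounding box: (-26.4,-24.8) to (26.8,24.8)

(-26.4,-24.8) to (26.8,24.8)


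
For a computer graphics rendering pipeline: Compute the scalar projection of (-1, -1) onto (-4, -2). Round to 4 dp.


u.v = 6, |v| = sqrt(20) = 4.4721
Scalar projection = u.v / |v| = 6 / sqrt(20) = 1.3416

1.3416


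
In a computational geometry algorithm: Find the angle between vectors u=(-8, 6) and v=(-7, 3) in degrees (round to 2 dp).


u.v = 74, |u| = sqrt(100) = 10, |v| = sqrt(58) = 7.6158
cos(theta) = u.v/(|u||v|) = 74/sqrt(5800) = 0.971668
theta = acos(0.971668) = 13.67 degrees

13.67 degrees


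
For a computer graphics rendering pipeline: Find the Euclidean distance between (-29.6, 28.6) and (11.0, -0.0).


dx=40.6, dy=-28.6
d^2 = 40.6^2 + (-28.6)^2 = 2466.32
d = sqrt(2466.32) = 49.6621

49.6621


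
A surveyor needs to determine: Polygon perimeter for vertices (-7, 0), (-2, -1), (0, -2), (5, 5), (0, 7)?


Sides: (-7, 0)->(-2, -1): sqrt(26) = 5.09902, (-2, -1)->(0, -2): sqrt(5) = 2.236068, (0, -2)->(5, 5): sqrt(74) = 8.602325, (5, 5)->(0, 7): sqrt(29) = 5.385165, (0, 7)->(-7, 0): sqrt(98) = 9.899495
Sum = 31.222073
Perimeter = 31.2221

31.2221


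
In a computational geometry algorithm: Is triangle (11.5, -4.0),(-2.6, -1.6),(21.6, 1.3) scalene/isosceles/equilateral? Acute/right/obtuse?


Side lengths squared: AB^2=204.57, BC^2=594.05, CA^2=130.1
Sorted: [130.1, 204.57, 594.05]
By sides: Scalene, By angles: Obtuse

Scalene, Obtuse


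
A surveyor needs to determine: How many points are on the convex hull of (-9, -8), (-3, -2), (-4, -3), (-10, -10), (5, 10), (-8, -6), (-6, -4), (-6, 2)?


Convex hull vertices (CCW): (-10, -10), (-3, -2), (5, 10), (-6, 2)
Count = 4

4


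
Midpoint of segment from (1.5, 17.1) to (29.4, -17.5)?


M = ((1.5+29.4)/2, (17.1+(-17.5))/2)
= (15.45, -0.2)

(15.45, -0.2)


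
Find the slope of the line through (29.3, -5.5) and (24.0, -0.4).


slope = (y2-y1)/(x2-x1) = ((-0.4)-(-5.5))/(24-29.3) = 5.1/(-5.3) = -0.9623

-0.9623


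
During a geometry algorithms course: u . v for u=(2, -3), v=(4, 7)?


u . v = u_x*v_x + u_y*v_y = 2*4 + (-3)*7
= 8 + (-21) = -13

-13


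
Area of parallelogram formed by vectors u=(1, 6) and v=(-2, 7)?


|u x v| = |1*7 - 6*(-2)|
= |7 - (-12)| = 19

19


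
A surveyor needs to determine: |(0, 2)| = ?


|u| = sqrt(0^2 + 2^2) = sqrt(4) = 2

2


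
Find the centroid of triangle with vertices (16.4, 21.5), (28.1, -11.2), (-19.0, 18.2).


Centroid = ((x_A+x_B+x_C)/3, (y_A+y_B+y_C)/3)
= ((16.4+28.1+(-19))/3, (21.5+(-11.2)+18.2)/3)
= (8.5, 9.5)

(8.5, 9.5)


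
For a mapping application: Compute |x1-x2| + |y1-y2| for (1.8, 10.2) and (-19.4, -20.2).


|1.8-(-19.4)| + |10.2-(-20.2)| = 21.2 + 30.4 = 51.6

51.6


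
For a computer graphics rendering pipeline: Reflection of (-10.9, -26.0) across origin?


Reflection over origin: (x,y) -> (-x,-y)
(-10.9, -26) -> (10.9, 26)

(10.9, 26)


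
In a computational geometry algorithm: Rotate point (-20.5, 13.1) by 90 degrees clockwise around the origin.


90° CW: (x,y) -> (y, -x)
(-20.5,13.1) -> (13.1, 20.5)

(13.1, 20.5)


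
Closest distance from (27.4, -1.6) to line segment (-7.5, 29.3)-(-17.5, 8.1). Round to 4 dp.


Project P onto AB: t = 0.5571 (clamped to [0,1])
Closest point on segment: (-13.0708, 17.49)
Distance: 44.7472

44.7472


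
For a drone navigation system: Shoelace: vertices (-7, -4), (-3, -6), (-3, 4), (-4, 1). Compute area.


Shoelace sum: ((-7)*(-6) - (-3)*(-4)) + ((-3)*4 - (-3)*(-6)) + ((-3)*1 - (-4)*4) + ((-4)*(-4) - (-7)*1)
= 36
Area = |36|/2 = 18

18


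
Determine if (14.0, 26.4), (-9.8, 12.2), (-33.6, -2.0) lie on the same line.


Cross product: ((-9.8)-14)*((-2)-26.4) - (12.2-26.4)*((-33.6)-14)
= 0

Yes, collinear


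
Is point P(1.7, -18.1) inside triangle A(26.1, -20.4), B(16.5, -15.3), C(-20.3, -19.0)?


Cross products: AB x AP = 102.36, BC x BP = 48.28, CA x CP = 72.56
All same sign? yes

Yes, inside


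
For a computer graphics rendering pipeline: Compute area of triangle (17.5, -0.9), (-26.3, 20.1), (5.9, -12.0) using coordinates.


Area = |x_A(y_B-y_C) + x_B(y_C-y_A) + x_C(y_A-y_B)|/2
= |561.75 + 291.93 + (-123.9)|/2
= 729.78/2 = 364.89

364.89


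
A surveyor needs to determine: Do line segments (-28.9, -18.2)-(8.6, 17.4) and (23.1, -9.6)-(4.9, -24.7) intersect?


Cross products: d1=-628.68, d2=-710.35, d3=-1528.7, d4=-1447.03
d1*d2 < 0 and d3*d4 < 0? no

No, they don't intersect


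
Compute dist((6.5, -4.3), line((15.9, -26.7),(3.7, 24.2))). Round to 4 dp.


|cross product| = 205.18
|line direction| = sqrt(2739.65) = 52.3417
Distance = 205.18/sqrt(2739.65) = 3.92

3.92


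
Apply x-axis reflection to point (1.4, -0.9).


Reflection over x-axis: (x,y) -> (x,-y)
(1.4, -0.9) -> (1.4, 0.9)

(1.4, 0.9)


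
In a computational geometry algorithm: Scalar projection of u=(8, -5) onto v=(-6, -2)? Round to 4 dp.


u.v = -38, |v| = sqrt(40) = 6.3246
Scalar projection = u.v / |v| = -38 / sqrt(40) = -6.0083

-6.0083


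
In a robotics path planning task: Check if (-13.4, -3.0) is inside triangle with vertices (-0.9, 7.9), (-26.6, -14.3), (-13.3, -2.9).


Cross products: AB x AP = 2.63, BC x BP = -0.19, CA x CP = -0.16
All same sign? no

No, outside


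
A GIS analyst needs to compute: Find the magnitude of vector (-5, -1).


|u| = sqrt((-5)^2 + (-1)^2) = sqrt(26) = 5.099

5.099


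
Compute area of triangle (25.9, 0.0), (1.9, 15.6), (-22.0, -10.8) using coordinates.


Area = |x_A(y_B-y_C) + x_B(y_C-y_A) + x_C(y_A-y_B)|/2
= |683.76 + (-20.52) + 343.2|/2
= 1006.44/2 = 503.22

503.22


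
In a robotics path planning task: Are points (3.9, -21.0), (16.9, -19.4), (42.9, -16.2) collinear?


Cross product: (16.9-3.9)*((-16.2)-(-21)) - ((-19.4)-(-21))*(42.9-3.9)
= 0

Yes, collinear


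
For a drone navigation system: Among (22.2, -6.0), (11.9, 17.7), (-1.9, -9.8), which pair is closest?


d(P0,P1) = 25.8414, d(P0,P2) = 24.3977, d(P1,P2) = 30.7683
Closest: P0 and P2

Closest pair: (22.2, -6.0) and (-1.9, -9.8), distance = 24.3977


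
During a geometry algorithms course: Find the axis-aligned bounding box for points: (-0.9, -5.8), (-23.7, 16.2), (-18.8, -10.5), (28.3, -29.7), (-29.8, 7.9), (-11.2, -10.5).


x range: [-29.8, 28.3]
y range: [-29.7, 16.2]
Bounding box: (-29.8,-29.7) to (28.3,16.2)

(-29.8,-29.7) to (28.3,16.2)


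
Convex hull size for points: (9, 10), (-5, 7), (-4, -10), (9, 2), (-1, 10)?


Convex hull vertices (CCW): (-5, 7), (-4, -10), (9, 2), (9, 10), (-1, 10)
Count = 5

5


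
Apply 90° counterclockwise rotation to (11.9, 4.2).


90° CCW: (x,y) -> (-y, x)
(11.9,4.2) -> (-4.2, 11.9)

(-4.2, 11.9)


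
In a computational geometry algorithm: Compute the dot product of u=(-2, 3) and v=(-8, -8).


u . v = u_x*v_x + u_y*v_y = (-2)*(-8) + 3*(-8)
= 16 + (-24) = -8

-8


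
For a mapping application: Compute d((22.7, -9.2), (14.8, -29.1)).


dx=-7.9, dy=-19.9
d^2 = (-7.9)^2 + (-19.9)^2 = 458.42
d = sqrt(458.42) = 21.4107

21.4107


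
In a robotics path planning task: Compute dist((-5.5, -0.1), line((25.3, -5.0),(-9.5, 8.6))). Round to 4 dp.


|cross product| = 248.36
|line direction| = sqrt(1396) = 37.3631
Distance = 248.36/sqrt(1396) = 6.6472

6.6472


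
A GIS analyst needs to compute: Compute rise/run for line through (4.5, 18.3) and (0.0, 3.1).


slope = (y2-y1)/(x2-x1) = (3.1-18.3)/(0-4.5) = (-15.2)/(-4.5) = 3.3778

3.3778


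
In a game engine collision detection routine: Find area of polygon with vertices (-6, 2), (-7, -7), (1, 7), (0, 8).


Shoelace sum: ((-6)*(-7) - (-7)*2) + ((-7)*7 - 1*(-7)) + (1*8 - 0*7) + (0*2 - (-6)*8)
= 70
Area = |70|/2 = 35

35


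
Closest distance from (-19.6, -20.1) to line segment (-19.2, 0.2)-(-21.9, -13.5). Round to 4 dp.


Project P onto AB: t = 1 (clamped to [0,1])
Closest point on segment: (-21.9, -13.5)
Distance: 6.9893

6.9893


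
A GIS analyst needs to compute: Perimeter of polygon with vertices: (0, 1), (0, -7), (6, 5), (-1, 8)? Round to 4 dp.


Sides: (0, 1)->(0, -7): sqrt(64) = 8, (0, -7)->(6, 5): sqrt(180) = 13.416408, (6, 5)->(-1, 8): sqrt(58) = 7.615773, (-1, 8)->(0, 1): sqrt(50) = 7.071068
Sum = 36.103249
Perimeter = 36.1032

36.1032


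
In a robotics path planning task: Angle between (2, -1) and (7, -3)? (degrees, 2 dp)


u.v = 17, |u| = sqrt(5) = 2.2361, |v| = sqrt(58) = 7.6158
cos(theta) = u.v/(|u||v|) = 17/sqrt(290) = 0.998274
theta = acos(0.998274) = 3.37 degrees

3.37 degrees


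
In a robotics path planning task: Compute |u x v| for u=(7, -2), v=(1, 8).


|u x v| = |7*8 - (-2)*1|
= |56 - (-2)| = 58

58


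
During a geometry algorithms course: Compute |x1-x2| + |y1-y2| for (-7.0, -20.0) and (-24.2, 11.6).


|(-7)-(-24.2)| + |(-20)-11.6| = 17.2 + 31.6 = 48.8

48.8


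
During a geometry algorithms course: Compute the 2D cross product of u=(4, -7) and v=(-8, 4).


u x v = u_x*v_y - u_y*v_x = 4*4 - (-7)*(-8)
= 16 - 56 = -40

-40


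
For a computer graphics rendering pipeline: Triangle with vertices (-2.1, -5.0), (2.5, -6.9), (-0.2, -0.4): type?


Side lengths squared: AB^2=24.77, BC^2=49.54, CA^2=24.77
Sorted: [24.77, 24.77, 49.54]
By sides: Isosceles, By angles: Right

Isosceles, Right


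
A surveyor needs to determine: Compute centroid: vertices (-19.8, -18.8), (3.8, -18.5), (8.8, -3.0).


Centroid = ((x_A+x_B+x_C)/3, (y_A+y_B+y_C)/3)
= (((-19.8)+3.8+8.8)/3, ((-18.8)+(-18.5)+(-3))/3)
= (-2.4, -13.4333)

(-2.4, -13.4333)


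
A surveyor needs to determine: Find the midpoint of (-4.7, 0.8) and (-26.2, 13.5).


M = (((-4.7)+(-26.2))/2, (0.8+13.5)/2)
= (-15.45, 7.15)

(-15.45, 7.15)


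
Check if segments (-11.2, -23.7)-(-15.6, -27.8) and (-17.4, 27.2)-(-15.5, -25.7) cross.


Cross products: d1=231.27, d2=-9.28, d3=-249.38, d4=-8.83
d1*d2 < 0 and d3*d4 < 0? no

No, they don't intersect


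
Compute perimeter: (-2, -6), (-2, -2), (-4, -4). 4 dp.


Sides: (-2, -6)->(-2, -2): sqrt(16) = 4, (-2, -2)->(-4, -4): sqrt(8) = 2.828427, (-4, -4)->(-2, -6): sqrt(8) = 2.828427
Sum = 9.656854
Perimeter = 9.6569

9.6569


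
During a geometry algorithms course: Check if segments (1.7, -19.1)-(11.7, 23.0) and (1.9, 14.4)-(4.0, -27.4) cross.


Cross products: d1=-78.71, d2=427.7, d3=326.58, d4=-179.83
d1*d2 < 0 and d3*d4 < 0? yes

Yes, they intersect


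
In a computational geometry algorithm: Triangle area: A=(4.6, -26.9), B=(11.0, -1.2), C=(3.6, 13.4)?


Area = |x_A(y_B-y_C) + x_B(y_C-y_A) + x_C(y_A-y_B)|/2
= |(-67.16) + 443.3 + (-92.52)|/2
= 283.62/2 = 141.81

141.81


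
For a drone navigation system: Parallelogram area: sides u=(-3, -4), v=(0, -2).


|u x v| = |(-3)*(-2) - (-4)*0|
= |6 - 0| = 6

6


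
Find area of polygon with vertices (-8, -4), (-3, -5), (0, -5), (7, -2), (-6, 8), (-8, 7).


Shoelace sum: ((-8)*(-5) - (-3)*(-4)) + ((-3)*(-5) - 0*(-5)) + (0*(-2) - 7*(-5)) + (7*8 - (-6)*(-2)) + ((-6)*7 - (-8)*8) + ((-8)*(-4) - (-8)*7)
= 232
Area = |232|/2 = 116

116


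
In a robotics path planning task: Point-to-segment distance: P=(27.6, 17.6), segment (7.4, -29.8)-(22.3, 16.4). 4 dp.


Project P onto AB: t = 1 (clamped to [0,1])
Closest point on segment: (22.3, 16.4)
Distance: 5.4342

5.4342


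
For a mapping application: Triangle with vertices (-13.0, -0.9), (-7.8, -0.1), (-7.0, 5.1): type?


Side lengths squared: AB^2=27.68, BC^2=27.68, CA^2=72
Sorted: [27.68, 27.68, 72]
By sides: Isosceles, By angles: Obtuse

Isosceles, Obtuse


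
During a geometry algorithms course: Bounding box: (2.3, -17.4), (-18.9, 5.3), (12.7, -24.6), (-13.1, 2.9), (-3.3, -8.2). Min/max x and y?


x range: [-18.9, 12.7]
y range: [-24.6, 5.3]
Bounding box: (-18.9,-24.6) to (12.7,5.3)

(-18.9,-24.6) to (12.7,5.3)


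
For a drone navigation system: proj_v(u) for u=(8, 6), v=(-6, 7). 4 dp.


u.v = -6, |v| = sqrt(85) = 9.2195
Scalar projection = u.v / |v| = -6 / sqrt(85) = -0.6508

-0.6508


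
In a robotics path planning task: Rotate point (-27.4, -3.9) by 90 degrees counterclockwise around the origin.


90° CCW: (x,y) -> (-y, x)
(-27.4,-3.9) -> (3.9, -27.4)

(3.9, -27.4)


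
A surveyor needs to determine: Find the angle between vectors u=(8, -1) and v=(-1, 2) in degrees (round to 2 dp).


u.v = -10, |u| = sqrt(65) = 8.0623, |v| = sqrt(5) = 2.2361
cos(theta) = u.v/(|u||v|) = -10/sqrt(325) = -0.5547
theta = acos(-0.5547) = 123.69 degrees

123.69 degrees


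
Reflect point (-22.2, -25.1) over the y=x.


Reflection over y=x: (x,y) -> (y,x)
(-22.2, -25.1) -> (-25.1, -22.2)

(-25.1, -22.2)


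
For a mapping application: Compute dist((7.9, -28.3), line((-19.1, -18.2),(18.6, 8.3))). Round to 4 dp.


|cross product| = 1096.27
|line direction| = sqrt(2123.54) = 46.0819
Distance = 1096.27/sqrt(2123.54) = 23.7896

23.7896


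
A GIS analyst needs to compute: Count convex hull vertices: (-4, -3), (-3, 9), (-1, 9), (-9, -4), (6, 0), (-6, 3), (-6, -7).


Convex hull vertices (CCW): (-9, -4), (-6, -7), (6, 0), (-1, 9), (-3, 9), (-6, 3)
Count = 6

6


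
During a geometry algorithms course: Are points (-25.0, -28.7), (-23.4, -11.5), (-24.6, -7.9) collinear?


Cross product: ((-23.4)-(-25))*((-7.9)-(-28.7)) - ((-11.5)-(-28.7))*((-24.6)-(-25))
= 26.4

No, not collinear


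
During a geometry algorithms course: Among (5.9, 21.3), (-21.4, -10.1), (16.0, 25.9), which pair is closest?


d(P0,P1) = 41.6083, d(P0,P2) = 11.0982, d(P1,P2) = 51.9111
Closest: P0 and P2

Closest pair: (5.9, 21.3) and (16.0, 25.9), distance = 11.0982


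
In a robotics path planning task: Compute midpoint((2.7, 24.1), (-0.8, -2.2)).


M = ((2.7+(-0.8))/2, (24.1+(-2.2))/2)
= (0.95, 10.95)

(0.95, 10.95)


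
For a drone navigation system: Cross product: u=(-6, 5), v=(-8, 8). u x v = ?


u x v = u_x*v_y - u_y*v_x = (-6)*8 - 5*(-8)
= (-48) - (-40) = -8

-8


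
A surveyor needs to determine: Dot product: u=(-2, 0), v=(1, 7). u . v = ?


u . v = u_x*v_x + u_y*v_y = (-2)*1 + 0*7
= (-2) + 0 = -2

-2


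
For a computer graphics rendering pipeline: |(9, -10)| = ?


|u| = sqrt(9^2 + (-10)^2) = sqrt(181) = 13.4536

13.4536


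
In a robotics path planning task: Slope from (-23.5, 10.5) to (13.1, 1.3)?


slope = (y2-y1)/(x2-x1) = (1.3-10.5)/(13.1-(-23.5)) = (-9.2)/36.6 = -0.2514

-0.2514


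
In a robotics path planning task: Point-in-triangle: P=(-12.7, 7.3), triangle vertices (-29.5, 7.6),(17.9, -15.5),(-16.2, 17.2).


Cross products: AB x AP = 373.86, BC x BP = 223.14, CA x CP = 165.27
All same sign? yes

Yes, inside


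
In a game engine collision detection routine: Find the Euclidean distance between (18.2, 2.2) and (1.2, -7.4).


dx=-17, dy=-9.6
d^2 = (-17)^2 + (-9.6)^2 = 381.16
d = sqrt(381.16) = 19.5233

19.5233


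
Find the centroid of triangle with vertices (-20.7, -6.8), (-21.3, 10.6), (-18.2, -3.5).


Centroid = ((x_A+x_B+x_C)/3, (y_A+y_B+y_C)/3)
= (((-20.7)+(-21.3)+(-18.2))/3, ((-6.8)+10.6+(-3.5))/3)
= (-20.0667, 0.1)

(-20.0667, 0.1)


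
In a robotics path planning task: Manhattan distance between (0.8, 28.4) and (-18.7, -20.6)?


|0.8-(-18.7)| + |28.4-(-20.6)| = 19.5 + 49 = 68.5

68.5


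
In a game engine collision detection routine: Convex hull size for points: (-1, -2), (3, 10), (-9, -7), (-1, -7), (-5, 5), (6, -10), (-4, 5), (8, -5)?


Convex hull vertices (CCW): (-9, -7), (6, -10), (8, -5), (3, 10), (-5, 5)
Count = 5

5


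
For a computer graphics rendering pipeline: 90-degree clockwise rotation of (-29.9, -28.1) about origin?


90° CW: (x,y) -> (y, -x)
(-29.9,-28.1) -> (-28.1, 29.9)

(-28.1, 29.9)


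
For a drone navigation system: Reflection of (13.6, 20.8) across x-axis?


Reflection over x-axis: (x,y) -> (x,-y)
(13.6, 20.8) -> (13.6, -20.8)

(13.6, -20.8)


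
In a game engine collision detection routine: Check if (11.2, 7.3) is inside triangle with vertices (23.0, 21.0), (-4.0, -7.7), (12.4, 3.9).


Cross products: AB x AP = 31.24, BC x BP = 69.68, CA x CP = 56.56
All same sign? yes

Yes, inside


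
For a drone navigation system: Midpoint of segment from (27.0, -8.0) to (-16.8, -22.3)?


M = ((27+(-16.8))/2, ((-8)+(-22.3))/2)
= (5.1, -15.15)

(5.1, -15.15)


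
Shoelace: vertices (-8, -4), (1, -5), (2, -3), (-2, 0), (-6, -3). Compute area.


Shoelace sum: ((-8)*(-5) - 1*(-4)) + (1*(-3) - 2*(-5)) + (2*0 - (-2)*(-3)) + ((-2)*(-3) - (-6)*0) + ((-6)*(-4) - (-8)*(-3))
= 51
Area = |51|/2 = 25.5

25.5


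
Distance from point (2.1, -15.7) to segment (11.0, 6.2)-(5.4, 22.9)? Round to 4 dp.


Project P onto AB: t = 0 (clamped to [0,1])
Closest point on segment: (11, 6.2)
Distance: 23.6394

23.6394


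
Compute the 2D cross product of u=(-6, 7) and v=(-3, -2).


u x v = u_x*v_y - u_y*v_x = (-6)*(-2) - 7*(-3)
= 12 - (-21) = 33

33


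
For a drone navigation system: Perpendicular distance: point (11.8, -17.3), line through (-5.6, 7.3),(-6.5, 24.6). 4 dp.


|cross product| = 278.88
|line direction| = sqrt(300.1) = 17.3234
Distance = 278.88/sqrt(300.1) = 16.0985

16.0985


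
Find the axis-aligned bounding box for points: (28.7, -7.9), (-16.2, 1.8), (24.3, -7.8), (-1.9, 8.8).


x range: [-16.2, 28.7]
y range: [-7.9, 8.8]
Bounding box: (-16.2,-7.9) to (28.7,8.8)

(-16.2,-7.9) to (28.7,8.8)


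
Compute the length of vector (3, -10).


|u| = sqrt(3^2 + (-10)^2) = sqrt(109) = 10.4403

10.4403


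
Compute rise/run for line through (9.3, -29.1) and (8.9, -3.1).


slope = (y2-y1)/(x2-x1) = ((-3.1)-(-29.1))/(8.9-9.3) = 26/(-0.4) = -65

-65


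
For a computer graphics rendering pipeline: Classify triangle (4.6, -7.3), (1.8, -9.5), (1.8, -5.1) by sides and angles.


Side lengths squared: AB^2=12.68, BC^2=19.36, CA^2=12.68
Sorted: [12.68, 12.68, 19.36]
By sides: Isosceles, By angles: Acute

Isosceles, Acute


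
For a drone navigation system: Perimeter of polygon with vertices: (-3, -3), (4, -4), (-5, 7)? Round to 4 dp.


Sides: (-3, -3)->(4, -4): sqrt(50) = 7.071068, (4, -4)->(-5, 7): sqrt(202) = 14.21267, (-5, 7)->(-3, -3): sqrt(104) = 10.198039
Sum = 31.481777
Perimeter = 31.4818

31.4818


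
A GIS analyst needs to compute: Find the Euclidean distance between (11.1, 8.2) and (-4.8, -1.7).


dx=-15.9, dy=-9.9
d^2 = (-15.9)^2 + (-9.9)^2 = 350.82
d = sqrt(350.82) = 18.7302

18.7302


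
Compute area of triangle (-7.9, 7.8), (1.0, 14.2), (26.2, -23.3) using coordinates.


Area = |x_A(y_B-y_C) + x_B(y_C-y_A) + x_C(y_A-y_B)|/2
= |(-296.25) + (-31.1) + (-167.68)|/2
= 495.03/2 = 247.515

247.515


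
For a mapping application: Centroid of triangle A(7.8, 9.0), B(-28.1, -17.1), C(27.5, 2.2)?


Centroid = ((x_A+x_B+x_C)/3, (y_A+y_B+y_C)/3)
= ((7.8+(-28.1)+27.5)/3, (9+(-17.1)+2.2)/3)
= (2.4, -1.9667)

(2.4, -1.9667)


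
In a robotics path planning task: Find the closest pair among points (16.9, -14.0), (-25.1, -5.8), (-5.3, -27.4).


d(P0,P1) = 42.793, d(P0,P2) = 25.9307, d(P1,P2) = 29.3019
Closest: P0 and P2

Closest pair: (16.9, -14.0) and (-5.3, -27.4), distance = 25.9307


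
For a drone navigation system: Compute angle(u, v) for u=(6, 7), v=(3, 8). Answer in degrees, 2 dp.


u.v = 74, |u| = sqrt(85) = 9.2195, |v| = sqrt(73) = 8.544
cos(theta) = u.v/(|u||v|) = 74/sqrt(6205) = 0.939422
theta = acos(0.939422) = 20.05 degrees

20.05 degrees


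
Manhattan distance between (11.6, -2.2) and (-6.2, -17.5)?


|11.6-(-6.2)| + |(-2.2)-(-17.5)| = 17.8 + 15.3 = 33.1

33.1


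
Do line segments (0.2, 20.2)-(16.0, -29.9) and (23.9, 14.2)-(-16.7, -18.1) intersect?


Cross products: d1=-1009.11, d2=1535.29, d3=1092.57, d4=-1451.83
d1*d2 < 0 and d3*d4 < 0? yes

Yes, they intersect


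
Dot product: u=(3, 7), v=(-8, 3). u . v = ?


u . v = u_x*v_x + u_y*v_y = 3*(-8) + 7*3
= (-24) + 21 = -3

-3


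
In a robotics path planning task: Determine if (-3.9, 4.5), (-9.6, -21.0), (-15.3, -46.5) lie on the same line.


Cross product: ((-9.6)-(-3.9))*((-46.5)-4.5) - ((-21)-4.5)*((-15.3)-(-3.9))
= 0

Yes, collinear


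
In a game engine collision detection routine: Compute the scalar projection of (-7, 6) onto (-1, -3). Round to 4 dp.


u.v = -11, |v| = sqrt(10) = 3.1623
Scalar projection = u.v / |v| = -11 / sqrt(10) = -3.4785

-3.4785


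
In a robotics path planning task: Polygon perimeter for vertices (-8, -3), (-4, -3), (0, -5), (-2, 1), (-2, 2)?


Sides: (-8, -3)->(-4, -3): sqrt(16) = 4, (-4, -3)->(0, -5): sqrt(20) = 4.472136, (0, -5)->(-2, 1): sqrt(40) = 6.324555, (-2, 1)->(-2, 2): sqrt(1) = 1, (-2, 2)->(-8, -3): sqrt(61) = 7.81025
Sum = 23.606941
Perimeter = 23.6069

23.6069


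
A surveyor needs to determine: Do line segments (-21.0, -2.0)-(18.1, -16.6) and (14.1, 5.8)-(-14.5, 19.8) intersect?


Cross products: d1=714.48, d2=584.64, d3=817.44, d4=947.28
d1*d2 < 0 and d3*d4 < 0? no

No, they don't intersect


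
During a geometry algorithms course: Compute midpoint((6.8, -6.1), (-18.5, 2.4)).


M = ((6.8+(-18.5))/2, ((-6.1)+2.4)/2)
= (-5.85, -1.85)

(-5.85, -1.85)


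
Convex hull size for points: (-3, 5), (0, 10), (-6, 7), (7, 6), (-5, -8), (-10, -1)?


Convex hull vertices (CCW): (-10, -1), (-5, -8), (7, 6), (0, 10), (-6, 7)
Count = 5

5


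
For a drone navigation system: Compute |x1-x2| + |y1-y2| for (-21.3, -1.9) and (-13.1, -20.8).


|(-21.3)-(-13.1)| + |(-1.9)-(-20.8)| = 8.2 + 18.9 = 27.1

27.1


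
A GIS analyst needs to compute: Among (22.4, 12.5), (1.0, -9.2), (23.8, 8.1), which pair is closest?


d(P0,P1) = 30.477, d(P0,P2) = 4.6174, d(P1,P2) = 28.6204
Closest: P0 and P2

Closest pair: (22.4, 12.5) and (23.8, 8.1), distance = 4.6174


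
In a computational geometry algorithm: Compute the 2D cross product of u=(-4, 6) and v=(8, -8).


u x v = u_x*v_y - u_y*v_x = (-4)*(-8) - 6*8
= 32 - 48 = -16

-16


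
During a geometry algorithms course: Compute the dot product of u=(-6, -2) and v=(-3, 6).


u . v = u_x*v_x + u_y*v_y = (-6)*(-3) + (-2)*6
= 18 + (-12) = 6

6


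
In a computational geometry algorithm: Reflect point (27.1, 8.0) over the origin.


Reflection over origin: (x,y) -> (-x,-y)
(27.1, 8) -> (-27.1, -8)

(-27.1, -8)


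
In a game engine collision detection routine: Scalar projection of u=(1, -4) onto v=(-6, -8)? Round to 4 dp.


u.v = 26, |v| = sqrt(100) = 10
Scalar projection = u.v / |v| = 26 / sqrt(100) = 2.6

2.6


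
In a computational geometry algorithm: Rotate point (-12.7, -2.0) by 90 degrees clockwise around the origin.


90° CW: (x,y) -> (y, -x)
(-12.7,-2) -> (-2, 12.7)

(-2, 12.7)


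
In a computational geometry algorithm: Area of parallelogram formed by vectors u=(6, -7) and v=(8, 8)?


|u x v| = |6*8 - (-7)*8|
= |48 - (-56)| = 104

104


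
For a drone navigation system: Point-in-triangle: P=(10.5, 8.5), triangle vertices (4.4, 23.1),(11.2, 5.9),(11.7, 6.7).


Cross products: AB x AP = 5.64, BC x BP = 1.86, CA x CP = 6.54
All same sign? yes

Yes, inside


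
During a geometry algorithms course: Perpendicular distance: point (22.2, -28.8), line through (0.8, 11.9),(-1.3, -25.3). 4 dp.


|cross product| = 881.55
|line direction| = sqrt(1388.25) = 37.2592
Distance = 881.55/sqrt(1388.25) = 23.6599

23.6599


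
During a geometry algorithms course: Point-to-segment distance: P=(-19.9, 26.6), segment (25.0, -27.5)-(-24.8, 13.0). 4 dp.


Project P onto AB: t = 1 (clamped to [0,1])
Closest point on segment: (-24.8, 13)
Distance: 14.4558

14.4558


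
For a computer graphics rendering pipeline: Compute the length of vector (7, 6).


|u| = sqrt(7^2 + 6^2) = sqrt(85) = 9.2195

9.2195


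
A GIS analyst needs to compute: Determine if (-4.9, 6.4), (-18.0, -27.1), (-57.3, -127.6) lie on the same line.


Cross product: ((-18)-(-4.9))*((-127.6)-6.4) - ((-27.1)-6.4)*((-57.3)-(-4.9))
= 0

Yes, collinear


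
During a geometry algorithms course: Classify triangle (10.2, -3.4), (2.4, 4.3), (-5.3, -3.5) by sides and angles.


Side lengths squared: AB^2=120.13, BC^2=120.13, CA^2=240.26
Sorted: [120.13, 120.13, 240.26]
By sides: Isosceles, By angles: Right

Isosceles, Right


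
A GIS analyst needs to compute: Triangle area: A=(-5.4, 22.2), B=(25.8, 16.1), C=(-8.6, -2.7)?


Area = |x_A(y_B-y_C) + x_B(y_C-y_A) + x_C(y_A-y_B)|/2
= |(-101.52) + (-642.42) + (-52.46)|/2
= 796.4/2 = 398.2

398.2


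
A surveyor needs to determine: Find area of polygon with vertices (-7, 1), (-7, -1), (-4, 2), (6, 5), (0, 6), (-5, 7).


Shoelace sum: ((-7)*(-1) - (-7)*1) + ((-7)*2 - (-4)*(-1)) + ((-4)*5 - 6*2) + (6*6 - 0*5) + (0*7 - (-5)*6) + ((-5)*1 - (-7)*7)
= 74
Area = |74|/2 = 37

37


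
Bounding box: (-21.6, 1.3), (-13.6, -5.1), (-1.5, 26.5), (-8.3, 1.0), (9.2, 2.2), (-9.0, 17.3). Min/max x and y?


x range: [-21.6, 9.2]
y range: [-5.1, 26.5]
Bounding box: (-21.6,-5.1) to (9.2,26.5)

(-21.6,-5.1) to (9.2,26.5)


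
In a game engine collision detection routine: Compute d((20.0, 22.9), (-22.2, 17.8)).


dx=-42.2, dy=-5.1
d^2 = (-42.2)^2 + (-5.1)^2 = 1806.85
d = sqrt(1806.85) = 42.5071

42.5071


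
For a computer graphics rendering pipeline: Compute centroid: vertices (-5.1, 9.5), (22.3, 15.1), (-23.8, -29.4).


Centroid = ((x_A+x_B+x_C)/3, (y_A+y_B+y_C)/3)
= (((-5.1)+22.3+(-23.8))/3, (9.5+15.1+(-29.4))/3)
= (-2.2, -1.6)

(-2.2, -1.6)


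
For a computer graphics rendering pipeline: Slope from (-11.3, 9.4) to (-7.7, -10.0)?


slope = (y2-y1)/(x2-x1) = ((-10)-9.4)/((-7.7)-(-11.3)) = (-19.4)/3.6 = -5.3889

-5.3889


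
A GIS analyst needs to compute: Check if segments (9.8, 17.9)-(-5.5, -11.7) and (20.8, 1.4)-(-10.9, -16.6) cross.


Cross products: d1=-721.05, d2=-58.13, d3=578.05, d4=-84.87
d1*d2 < 0 and d3*d4 < 0? no

No, they don't intersect


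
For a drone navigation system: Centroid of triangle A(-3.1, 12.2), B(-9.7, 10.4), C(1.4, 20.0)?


Centroid = ((x_A+x_B+x_C)/3, (y_A+y_B+y_C)/3)
= (((-3.1)+(-9.7)+1.4)/3, (12.2+10.4+20)/3)
= (-3.8, 14.2)

(-3.8, 14.2)


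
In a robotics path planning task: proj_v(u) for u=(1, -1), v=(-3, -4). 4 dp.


u.v = 1, |v| = sqrt(25) = 5
Scalar projection = u.v / |v| = 1 / sqrt(25) = 0.2

0.2
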